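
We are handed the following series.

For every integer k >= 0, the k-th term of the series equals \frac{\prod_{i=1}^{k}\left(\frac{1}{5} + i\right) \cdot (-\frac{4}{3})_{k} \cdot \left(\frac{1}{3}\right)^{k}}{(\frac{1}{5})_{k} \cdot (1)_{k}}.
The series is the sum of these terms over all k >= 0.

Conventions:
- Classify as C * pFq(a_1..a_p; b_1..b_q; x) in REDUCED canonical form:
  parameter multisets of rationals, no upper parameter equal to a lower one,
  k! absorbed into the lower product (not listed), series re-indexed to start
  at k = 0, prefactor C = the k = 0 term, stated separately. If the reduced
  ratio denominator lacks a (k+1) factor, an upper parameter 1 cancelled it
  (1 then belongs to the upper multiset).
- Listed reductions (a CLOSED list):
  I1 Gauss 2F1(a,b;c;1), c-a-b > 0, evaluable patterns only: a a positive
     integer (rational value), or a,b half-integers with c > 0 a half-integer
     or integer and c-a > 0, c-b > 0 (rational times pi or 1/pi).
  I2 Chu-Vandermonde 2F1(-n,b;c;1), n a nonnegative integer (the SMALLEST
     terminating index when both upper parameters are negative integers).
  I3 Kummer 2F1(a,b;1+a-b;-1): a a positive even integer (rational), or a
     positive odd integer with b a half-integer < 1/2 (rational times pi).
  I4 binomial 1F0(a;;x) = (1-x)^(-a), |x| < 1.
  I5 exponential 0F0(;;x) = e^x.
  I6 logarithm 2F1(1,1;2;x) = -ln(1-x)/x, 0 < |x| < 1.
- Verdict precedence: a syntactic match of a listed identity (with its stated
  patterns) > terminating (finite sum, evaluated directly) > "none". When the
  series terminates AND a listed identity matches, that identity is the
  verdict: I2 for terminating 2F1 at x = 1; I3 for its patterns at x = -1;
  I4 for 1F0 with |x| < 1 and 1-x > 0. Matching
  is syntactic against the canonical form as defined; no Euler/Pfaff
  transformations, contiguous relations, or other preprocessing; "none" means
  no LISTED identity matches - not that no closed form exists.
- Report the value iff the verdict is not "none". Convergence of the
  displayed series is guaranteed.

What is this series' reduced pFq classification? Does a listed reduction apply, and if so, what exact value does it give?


Key observation: with t_0 = 1, (1)_k (prefactor 1) is k! itself.
Ratio: r(k) = \frac{1}{3} * (k-\frac{4}{3}) (k+\frac{6}{5}) / [(k+\frac{1}{5}) (k+1)] ; factor over Q: parameters, x = \frac{1}{3}, and C = 1.

Reduced: x = \frac{1}{3}, 2F1, upper = {-\frac{4}{3}, \frac{6}{5}}, lower = {\frac{1}{5}}, C = 1. Verdict: none - at argument \frac{1}{3} the multisets {-\frac{4}{3}, \frac{6}{5}} ; {\frac{1}{5}} match no listed identity.


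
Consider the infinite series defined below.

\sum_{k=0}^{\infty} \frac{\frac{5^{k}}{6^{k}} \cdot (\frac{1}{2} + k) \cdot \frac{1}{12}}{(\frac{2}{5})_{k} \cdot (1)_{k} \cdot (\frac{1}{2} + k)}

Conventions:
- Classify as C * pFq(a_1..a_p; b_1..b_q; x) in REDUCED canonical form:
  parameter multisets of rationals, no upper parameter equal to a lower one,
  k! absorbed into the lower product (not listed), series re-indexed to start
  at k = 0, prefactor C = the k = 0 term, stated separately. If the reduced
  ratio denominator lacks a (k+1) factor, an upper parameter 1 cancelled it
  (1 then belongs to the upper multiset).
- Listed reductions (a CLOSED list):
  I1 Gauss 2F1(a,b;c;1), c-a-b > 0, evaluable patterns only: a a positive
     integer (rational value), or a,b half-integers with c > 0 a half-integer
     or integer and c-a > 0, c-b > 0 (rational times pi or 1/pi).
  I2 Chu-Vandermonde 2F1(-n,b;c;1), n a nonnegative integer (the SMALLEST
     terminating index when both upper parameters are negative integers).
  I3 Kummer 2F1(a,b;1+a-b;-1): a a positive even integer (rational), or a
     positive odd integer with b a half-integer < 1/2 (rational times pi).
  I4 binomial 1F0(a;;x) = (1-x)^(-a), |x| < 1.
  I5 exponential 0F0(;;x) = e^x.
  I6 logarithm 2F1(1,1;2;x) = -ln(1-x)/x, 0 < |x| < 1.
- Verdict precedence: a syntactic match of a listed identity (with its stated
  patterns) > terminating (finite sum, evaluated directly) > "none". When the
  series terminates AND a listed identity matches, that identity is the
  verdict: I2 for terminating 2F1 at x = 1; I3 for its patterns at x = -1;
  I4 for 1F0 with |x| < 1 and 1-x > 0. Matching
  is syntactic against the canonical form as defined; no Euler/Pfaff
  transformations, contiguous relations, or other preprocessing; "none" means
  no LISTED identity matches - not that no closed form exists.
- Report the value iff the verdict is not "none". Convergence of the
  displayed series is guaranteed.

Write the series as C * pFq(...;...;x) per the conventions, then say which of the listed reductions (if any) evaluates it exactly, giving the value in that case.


Canonical form: C = \frac{1}{12} times 0F1 with upper {-}, lower {\frac{2}{5}}, x = \frac{5}{6}. Verdict: none. Every listed pattern misses the 0F1 form at \frac{5}{6}, upper {-}.

Key observation: with t_0 = \frac{1}{12}, (1)_k (prefactor 1/12) is k! itself.
Consecutive-term ratio: r(k) = \frac{5}{6} * 1 / [(k+\frac{2}{5}) (k+1)] ; factor over Q: parameters, x = \frac{5}{6}, and C = \frac{1}{12}.


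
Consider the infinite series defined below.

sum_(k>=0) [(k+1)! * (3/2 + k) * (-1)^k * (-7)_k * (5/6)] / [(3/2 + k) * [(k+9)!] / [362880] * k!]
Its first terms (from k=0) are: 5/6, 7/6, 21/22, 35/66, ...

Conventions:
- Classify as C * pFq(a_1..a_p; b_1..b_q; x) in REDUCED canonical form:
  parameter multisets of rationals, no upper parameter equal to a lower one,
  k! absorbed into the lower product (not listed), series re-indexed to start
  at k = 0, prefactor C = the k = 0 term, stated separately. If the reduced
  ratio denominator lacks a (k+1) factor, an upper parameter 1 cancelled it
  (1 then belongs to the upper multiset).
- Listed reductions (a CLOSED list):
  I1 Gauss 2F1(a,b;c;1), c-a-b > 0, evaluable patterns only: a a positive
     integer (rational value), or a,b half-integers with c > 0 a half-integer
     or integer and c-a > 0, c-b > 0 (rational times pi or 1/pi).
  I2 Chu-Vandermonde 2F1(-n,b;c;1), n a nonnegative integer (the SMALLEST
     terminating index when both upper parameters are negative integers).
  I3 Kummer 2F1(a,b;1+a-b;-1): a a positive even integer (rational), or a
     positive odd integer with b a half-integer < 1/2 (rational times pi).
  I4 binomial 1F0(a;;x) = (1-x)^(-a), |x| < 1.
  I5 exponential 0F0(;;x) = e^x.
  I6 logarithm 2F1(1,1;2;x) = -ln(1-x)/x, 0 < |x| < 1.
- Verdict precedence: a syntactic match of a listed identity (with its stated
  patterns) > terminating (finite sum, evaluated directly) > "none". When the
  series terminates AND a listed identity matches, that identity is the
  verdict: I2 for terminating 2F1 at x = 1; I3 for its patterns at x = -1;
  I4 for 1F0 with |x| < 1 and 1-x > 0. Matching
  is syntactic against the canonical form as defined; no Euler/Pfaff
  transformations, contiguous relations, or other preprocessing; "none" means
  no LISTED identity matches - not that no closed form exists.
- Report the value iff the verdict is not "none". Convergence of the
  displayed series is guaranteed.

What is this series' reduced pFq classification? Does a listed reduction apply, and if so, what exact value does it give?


Key step: t_0 being 5/6, the denominator's factorial ratio (C = 5/6) is a lower Pochhammer.
Ratio: r(k) = (-1) * (k-7) (k+2) / [(k+10) (k+1)] ; factor over Q: parameters, x = (-1), and C = 5/6.

Reduced: x = -1, 2F1, upper = {-7, 2}, lower = {10}, C = 5/6. Verdict: the Kummer evaluation I3 applies (x = -1; c = 10 equals 1+a-b for upper {-7, 2}: listed pattern). Its exact value is 15/4.


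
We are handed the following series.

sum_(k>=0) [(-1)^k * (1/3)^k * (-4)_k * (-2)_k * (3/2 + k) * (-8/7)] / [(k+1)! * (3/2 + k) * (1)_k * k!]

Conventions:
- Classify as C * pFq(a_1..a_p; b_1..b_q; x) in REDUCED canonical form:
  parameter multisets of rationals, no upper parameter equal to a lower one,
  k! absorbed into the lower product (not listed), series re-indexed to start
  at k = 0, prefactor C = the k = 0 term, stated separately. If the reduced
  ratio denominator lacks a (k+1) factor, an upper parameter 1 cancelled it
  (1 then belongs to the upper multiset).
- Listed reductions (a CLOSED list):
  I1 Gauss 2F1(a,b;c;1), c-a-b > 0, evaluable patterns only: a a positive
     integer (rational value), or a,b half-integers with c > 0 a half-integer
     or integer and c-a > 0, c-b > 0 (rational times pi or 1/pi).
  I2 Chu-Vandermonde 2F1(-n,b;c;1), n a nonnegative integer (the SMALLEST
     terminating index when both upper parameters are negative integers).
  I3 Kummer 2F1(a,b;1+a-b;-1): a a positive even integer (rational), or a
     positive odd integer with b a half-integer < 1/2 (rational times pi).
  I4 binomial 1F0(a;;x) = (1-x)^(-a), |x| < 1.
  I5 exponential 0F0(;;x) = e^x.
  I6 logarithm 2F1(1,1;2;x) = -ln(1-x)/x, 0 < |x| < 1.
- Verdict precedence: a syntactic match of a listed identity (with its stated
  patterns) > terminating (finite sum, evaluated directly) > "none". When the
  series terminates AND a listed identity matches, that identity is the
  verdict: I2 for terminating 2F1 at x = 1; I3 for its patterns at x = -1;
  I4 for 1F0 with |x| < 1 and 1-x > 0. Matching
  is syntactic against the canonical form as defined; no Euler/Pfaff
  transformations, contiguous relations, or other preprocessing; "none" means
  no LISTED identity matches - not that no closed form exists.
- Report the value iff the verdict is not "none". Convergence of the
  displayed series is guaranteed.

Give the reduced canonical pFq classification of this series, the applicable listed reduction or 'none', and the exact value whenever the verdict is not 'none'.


First insight: from the first term -8/7: the (-1)^k factor (C = -8/7, x = -1/3) folds into the argument's sign.
Consecutive-term ratio: r(k) = (-1/3) * (k-4) (k-2) / [(k+1) (k+2) (k+1)] - rational in k, leading ratio (-1/3); with t_0 = -8/7, classification follows.

With C = -8/7: the canonical form is 2F2(-4, -2; 1, 2; -1/3). Verdict: terminating - the sum ends at index 2 because -2 is a negative integer; exact evaluation follows. Value: 16/63.


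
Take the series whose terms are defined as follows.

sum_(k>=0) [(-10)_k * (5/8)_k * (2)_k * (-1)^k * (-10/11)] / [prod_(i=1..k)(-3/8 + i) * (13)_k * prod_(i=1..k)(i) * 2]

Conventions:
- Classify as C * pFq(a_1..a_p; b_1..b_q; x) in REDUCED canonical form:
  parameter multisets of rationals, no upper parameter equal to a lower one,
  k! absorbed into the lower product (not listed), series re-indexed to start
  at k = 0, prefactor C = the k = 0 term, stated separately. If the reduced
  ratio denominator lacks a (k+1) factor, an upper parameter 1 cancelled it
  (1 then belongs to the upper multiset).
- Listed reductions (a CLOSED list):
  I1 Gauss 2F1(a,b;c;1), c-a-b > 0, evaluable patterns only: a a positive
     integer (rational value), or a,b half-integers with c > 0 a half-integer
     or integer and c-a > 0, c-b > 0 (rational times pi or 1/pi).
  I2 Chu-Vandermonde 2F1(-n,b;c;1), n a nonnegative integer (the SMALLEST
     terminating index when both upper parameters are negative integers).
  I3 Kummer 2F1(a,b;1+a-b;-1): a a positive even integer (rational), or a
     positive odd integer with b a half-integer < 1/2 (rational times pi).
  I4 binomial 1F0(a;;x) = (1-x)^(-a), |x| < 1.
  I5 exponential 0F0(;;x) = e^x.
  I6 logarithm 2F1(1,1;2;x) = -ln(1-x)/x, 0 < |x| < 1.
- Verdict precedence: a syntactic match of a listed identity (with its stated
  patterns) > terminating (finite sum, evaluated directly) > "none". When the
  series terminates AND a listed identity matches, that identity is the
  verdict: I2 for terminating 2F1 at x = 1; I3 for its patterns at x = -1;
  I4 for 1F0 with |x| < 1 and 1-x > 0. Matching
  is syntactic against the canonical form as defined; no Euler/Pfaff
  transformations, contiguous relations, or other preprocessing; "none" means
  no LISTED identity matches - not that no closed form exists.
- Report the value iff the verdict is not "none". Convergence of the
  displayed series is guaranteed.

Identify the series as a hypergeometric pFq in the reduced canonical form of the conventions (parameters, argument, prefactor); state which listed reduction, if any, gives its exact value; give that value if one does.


At argument -1: a 2F1 with upper {-10, 2}, lower {13}, scaled by C = -5/11. Verdict: Kummer's theorem (I3) matches (x = -1; c = 13 equals 1+a-b for upper {-10, 2}: listed pattern). Exact value: -30/11.

Key step: from the first term -5/11: the parameter 5/8 appears in both the upper and lower lists and cancels.
Step ratio: r(k) = (-1) * (k-10) (k+2) / [(k+13) (k+1)] - poly over poly, x = (-1) from leading terms; C = -5/11 at k = 0.


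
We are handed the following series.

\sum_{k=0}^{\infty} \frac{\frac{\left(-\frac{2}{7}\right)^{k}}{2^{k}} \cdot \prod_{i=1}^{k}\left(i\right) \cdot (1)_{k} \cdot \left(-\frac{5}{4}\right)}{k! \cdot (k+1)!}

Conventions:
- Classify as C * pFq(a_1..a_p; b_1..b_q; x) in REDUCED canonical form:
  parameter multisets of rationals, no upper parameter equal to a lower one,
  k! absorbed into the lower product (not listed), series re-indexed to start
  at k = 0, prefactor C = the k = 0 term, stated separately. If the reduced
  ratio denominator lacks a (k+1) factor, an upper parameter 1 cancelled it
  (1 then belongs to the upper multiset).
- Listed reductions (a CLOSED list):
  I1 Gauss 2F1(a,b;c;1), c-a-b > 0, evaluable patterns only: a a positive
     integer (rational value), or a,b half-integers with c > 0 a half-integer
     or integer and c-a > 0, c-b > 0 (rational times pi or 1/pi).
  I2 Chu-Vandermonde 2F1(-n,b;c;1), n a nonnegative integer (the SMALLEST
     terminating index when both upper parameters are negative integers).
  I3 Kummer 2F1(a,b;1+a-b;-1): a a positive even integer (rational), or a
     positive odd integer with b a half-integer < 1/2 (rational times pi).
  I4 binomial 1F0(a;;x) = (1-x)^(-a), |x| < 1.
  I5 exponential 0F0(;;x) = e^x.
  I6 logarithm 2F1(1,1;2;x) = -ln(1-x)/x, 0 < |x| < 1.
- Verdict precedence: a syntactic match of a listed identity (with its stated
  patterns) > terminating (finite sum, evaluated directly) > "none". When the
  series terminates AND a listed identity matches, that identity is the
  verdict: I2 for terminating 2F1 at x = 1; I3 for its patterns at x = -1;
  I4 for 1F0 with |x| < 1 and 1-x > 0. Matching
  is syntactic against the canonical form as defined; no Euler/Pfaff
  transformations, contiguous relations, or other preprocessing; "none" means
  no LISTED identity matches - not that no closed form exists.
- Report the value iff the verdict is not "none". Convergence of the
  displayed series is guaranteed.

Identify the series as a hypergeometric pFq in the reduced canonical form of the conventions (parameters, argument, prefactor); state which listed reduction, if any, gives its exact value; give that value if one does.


The tell: x = -\frac{1}{7} and the denominator's factorial ratio (prefactor -5/4) is a lower Pochhammer.
Ratio: r(k) = -\frac{1}{7} * (k+1) (k+1) / [(k+2) (k+1)] - poly over poly, x = -\frac{1}{7} from leading terms; C = -\frac{5}{4} at k = 0.

At argument -\frac{1}{7}: a 2F1 with upper {1, 1}, lower {2}, scaled by C = -\frac{5}{4}. Verdict: this is logarithm (I6) (the logarithm: parameters (1,1;2), x = -\frac{1}{7}). Exact value: \left(-\frac{35}{4}\right) \cdot \ln\left(\frac{8}{7}\right).


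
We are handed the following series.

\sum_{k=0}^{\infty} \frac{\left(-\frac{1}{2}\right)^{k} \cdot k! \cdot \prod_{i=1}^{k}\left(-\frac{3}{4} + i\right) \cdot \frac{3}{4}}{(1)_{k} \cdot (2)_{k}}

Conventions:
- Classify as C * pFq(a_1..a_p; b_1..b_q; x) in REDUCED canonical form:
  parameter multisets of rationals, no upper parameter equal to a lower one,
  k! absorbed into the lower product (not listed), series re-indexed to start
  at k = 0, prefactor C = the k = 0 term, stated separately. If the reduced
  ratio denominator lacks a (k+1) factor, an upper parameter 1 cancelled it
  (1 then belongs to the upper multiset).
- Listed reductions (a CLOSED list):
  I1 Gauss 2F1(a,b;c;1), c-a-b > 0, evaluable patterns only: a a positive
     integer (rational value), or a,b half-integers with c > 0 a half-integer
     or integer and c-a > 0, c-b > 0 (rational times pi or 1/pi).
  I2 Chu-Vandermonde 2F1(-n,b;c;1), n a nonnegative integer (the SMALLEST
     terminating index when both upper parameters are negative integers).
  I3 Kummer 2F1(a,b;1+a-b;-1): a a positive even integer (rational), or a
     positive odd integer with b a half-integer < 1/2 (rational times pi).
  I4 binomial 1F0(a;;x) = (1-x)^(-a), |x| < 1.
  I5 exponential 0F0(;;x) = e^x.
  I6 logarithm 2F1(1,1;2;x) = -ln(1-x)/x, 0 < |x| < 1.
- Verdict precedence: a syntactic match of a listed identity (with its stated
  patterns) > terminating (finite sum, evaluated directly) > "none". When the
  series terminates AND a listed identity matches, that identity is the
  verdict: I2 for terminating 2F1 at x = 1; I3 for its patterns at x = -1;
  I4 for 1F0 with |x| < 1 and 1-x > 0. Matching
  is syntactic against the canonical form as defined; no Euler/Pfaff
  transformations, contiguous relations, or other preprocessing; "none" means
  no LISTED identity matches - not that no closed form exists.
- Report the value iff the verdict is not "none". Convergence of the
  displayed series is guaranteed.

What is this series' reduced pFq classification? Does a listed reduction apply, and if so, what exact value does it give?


At argument -\frac{1}{2}: a 2F1 with upper {\frac{1}{4}, 1}, lower {2}, scaled by C = \frac{3}{4}. Verdict: none. No listed pattern accepts 2F1(\frac{1}{4}, 1; 2; -\frac{1}{2}).

First insight: from the first term \frac{3}{4}: (1)_k (C = 3/4) is k! itself.
Consecutive-term ratio: r(k) = -\frac{1}{2} * (k+\frac{1}{4}) (k+1) / [(k+2) (k+1)] - rational; roots negated = parameters, x = -\frac{1}{2}, C = \frac{3}{4}.


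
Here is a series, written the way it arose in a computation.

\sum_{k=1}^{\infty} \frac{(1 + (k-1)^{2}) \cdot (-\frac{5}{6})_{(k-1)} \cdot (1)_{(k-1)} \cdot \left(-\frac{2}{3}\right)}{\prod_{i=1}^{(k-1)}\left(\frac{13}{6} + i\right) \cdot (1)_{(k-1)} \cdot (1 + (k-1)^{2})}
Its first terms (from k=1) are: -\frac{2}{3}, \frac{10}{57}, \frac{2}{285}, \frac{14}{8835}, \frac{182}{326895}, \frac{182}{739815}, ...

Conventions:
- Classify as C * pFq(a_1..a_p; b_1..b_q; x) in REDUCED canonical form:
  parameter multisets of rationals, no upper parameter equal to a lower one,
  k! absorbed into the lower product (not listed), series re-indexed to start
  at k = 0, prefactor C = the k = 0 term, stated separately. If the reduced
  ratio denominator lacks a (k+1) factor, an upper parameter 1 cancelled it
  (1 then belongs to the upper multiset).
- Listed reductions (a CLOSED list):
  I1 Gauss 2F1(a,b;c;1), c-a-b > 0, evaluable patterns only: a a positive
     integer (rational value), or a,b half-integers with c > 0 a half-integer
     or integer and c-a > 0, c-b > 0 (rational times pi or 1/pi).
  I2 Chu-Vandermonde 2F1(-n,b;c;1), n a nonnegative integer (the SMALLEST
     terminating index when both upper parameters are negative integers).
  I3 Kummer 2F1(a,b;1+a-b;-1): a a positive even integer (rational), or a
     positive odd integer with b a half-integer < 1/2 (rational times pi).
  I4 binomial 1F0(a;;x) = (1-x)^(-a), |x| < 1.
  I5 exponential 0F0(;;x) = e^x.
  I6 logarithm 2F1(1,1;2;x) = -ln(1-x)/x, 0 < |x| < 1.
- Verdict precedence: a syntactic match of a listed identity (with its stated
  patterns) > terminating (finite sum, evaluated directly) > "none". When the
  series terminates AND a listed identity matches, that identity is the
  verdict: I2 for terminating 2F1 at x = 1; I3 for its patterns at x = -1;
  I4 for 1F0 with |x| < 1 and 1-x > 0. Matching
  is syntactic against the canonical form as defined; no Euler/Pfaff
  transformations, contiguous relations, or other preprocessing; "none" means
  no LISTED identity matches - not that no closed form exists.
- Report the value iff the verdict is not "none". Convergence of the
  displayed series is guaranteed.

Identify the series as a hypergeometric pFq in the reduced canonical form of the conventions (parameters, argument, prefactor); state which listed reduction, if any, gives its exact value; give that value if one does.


Prefactor -\frac{2}{3}, argument 1: 2F1 with upper {-\frac{5}{6}, 1} over lower {\frac{19}{6}}. Verdict at x = 1: the Gauss summation I1 matches (x = 1: the Gamma ratio telescopes since c-a-b = 3 > 0 and a = 1 in Z>0). Value: -\frac{13}{27}.

The tell: x = 1 and striking the common factor k^2 + 1 reduces the term (C = -2/3, x = 1).
Term ratio: r(k) = 1 * (k-\frac{5}{6}) (k+1) / [(k+\frac{19}{6}) (k+1)] ; factor over Q: parameters, x = 1, and C = -\frac{2}{3}.


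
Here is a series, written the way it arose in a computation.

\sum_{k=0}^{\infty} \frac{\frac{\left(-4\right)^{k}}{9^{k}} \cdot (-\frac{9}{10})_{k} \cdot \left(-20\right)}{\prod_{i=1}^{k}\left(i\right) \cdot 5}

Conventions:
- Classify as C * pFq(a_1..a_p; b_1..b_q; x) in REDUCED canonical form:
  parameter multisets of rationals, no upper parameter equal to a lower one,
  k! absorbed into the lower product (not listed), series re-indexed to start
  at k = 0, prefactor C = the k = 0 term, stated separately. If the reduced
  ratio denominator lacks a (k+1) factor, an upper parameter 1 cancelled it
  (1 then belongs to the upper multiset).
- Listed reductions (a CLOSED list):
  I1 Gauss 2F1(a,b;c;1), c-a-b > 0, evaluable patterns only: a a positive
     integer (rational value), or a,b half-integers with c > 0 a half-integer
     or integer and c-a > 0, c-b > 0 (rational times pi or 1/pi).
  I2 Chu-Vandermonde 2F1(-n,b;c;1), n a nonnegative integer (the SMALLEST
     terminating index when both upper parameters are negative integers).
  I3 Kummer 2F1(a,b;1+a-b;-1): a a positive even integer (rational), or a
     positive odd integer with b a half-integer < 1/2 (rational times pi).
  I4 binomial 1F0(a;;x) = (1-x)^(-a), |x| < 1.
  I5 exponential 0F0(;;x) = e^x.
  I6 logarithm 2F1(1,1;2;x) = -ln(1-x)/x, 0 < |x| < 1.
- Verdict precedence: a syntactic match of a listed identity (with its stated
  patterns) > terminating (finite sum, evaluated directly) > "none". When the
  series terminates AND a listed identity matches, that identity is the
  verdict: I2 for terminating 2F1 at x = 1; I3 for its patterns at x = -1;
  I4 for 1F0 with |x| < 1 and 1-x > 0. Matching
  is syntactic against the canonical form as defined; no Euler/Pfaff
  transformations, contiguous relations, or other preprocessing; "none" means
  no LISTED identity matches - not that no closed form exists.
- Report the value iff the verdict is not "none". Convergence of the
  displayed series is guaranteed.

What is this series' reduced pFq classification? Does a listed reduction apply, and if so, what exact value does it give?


Classification (C = -4): 1F0 with upper {-\frac{9}{10}}, lower {-}, argument x = -\frac{4}{9}. Verdict (x = -\frac{4}{9}): binomial (I4) applies (the 1F0 binomial series: exponent 9/10, x = -\frac{4}{9}). Sum: \left(-4\right) \cdot \left(\frac{13}{9}\right)^{\frac{9}{10}}.

Key step: t_0 = -4 here, and the constant factors (C = -4, x = -4/9) combine into one prefactor.
Consecutive-term ratio: r(k) = -\frac{4}{9} * (k-\frac{9}{10}) / [(k+1)] - poly over poly, x = -\frac{4}{9} from leading terms; C = -4 at k = 0.


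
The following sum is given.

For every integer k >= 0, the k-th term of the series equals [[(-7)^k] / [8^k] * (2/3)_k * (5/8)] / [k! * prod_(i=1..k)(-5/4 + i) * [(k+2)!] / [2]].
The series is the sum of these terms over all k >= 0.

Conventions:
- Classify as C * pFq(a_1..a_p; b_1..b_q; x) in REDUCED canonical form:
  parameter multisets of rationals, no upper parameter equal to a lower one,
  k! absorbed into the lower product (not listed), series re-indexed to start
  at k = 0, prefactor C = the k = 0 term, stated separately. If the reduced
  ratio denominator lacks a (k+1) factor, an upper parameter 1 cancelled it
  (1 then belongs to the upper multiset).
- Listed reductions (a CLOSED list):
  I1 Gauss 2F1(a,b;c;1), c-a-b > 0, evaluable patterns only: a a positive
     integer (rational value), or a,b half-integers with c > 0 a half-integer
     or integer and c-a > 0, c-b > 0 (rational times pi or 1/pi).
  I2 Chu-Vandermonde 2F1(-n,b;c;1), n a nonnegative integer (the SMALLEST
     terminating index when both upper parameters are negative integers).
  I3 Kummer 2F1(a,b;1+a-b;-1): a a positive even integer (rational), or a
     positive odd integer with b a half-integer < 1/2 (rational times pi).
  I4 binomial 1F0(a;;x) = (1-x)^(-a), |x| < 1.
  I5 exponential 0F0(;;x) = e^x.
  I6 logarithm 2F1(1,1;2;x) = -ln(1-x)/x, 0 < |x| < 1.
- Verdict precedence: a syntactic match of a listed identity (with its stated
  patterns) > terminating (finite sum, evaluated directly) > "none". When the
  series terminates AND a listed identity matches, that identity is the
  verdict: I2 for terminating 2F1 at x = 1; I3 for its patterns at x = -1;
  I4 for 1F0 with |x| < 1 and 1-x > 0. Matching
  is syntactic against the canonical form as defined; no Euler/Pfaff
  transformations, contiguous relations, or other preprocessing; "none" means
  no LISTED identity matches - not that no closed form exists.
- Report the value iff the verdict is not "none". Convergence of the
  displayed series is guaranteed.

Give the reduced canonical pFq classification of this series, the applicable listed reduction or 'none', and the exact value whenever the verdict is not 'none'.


Prefactor 5/8, argument -7/8: 1F2 with upper {2/3} over lower {-1/4, 3}. Verdict: none (x = -7/8): each listed identity misses the multisets {2/3} ; {-1/4, 3}.

First insight: t_0 = 5/8 here, and the lower running product (C = 5/8) is a rising factorial.
Step ratio: r(k) = (-7/8) * (k+2/3) / [(k-1/4) (k+3) (k+1)] - rational; roots negated = parameters, x = (-7/8), C = 5/8.


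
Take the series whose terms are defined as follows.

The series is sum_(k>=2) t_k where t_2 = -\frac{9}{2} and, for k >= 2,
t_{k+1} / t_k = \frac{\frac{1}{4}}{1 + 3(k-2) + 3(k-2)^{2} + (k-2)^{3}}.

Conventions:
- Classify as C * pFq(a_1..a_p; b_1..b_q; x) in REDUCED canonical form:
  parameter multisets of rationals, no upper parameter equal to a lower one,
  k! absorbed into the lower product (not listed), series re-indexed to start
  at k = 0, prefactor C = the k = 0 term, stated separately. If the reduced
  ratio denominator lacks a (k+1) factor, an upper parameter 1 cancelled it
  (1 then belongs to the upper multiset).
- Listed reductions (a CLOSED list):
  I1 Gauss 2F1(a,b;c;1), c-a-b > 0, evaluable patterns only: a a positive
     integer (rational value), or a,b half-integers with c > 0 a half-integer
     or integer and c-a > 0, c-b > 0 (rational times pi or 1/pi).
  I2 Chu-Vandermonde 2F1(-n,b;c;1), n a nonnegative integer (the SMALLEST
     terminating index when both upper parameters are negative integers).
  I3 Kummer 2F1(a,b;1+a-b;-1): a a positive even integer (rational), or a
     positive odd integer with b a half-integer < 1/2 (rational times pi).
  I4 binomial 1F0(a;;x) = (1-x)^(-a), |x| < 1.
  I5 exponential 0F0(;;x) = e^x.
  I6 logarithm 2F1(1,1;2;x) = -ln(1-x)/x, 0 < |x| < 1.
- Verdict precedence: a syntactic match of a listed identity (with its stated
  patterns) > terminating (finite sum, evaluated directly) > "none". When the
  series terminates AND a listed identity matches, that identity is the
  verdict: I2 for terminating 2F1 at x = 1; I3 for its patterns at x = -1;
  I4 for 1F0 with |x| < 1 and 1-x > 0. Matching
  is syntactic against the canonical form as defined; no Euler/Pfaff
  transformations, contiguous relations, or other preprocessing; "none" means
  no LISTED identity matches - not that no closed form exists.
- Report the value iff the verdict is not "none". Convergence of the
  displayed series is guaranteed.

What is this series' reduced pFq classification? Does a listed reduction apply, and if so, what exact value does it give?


The series (x = \frac{1}{4}) is 0F2: upper {-}, lower {1, 1}, prefactor -\frac{9}{2}. Verdict: none. No listed pattern accepts 0F2(-; 1, 1; \frac{1}{4}).

Key observation: x = \frac{1}{4} and factor the ratio over Q (C = -9/2, x = 1/4): negated roots = parameters.
Ratio: r(k) = \frac{1}{4} * 1 / [(k+1) (k+1) (k+1)] - poly over poly, x = \frac{1}{4} from leading terms; C = -\frac{9}{2} at k = 0.


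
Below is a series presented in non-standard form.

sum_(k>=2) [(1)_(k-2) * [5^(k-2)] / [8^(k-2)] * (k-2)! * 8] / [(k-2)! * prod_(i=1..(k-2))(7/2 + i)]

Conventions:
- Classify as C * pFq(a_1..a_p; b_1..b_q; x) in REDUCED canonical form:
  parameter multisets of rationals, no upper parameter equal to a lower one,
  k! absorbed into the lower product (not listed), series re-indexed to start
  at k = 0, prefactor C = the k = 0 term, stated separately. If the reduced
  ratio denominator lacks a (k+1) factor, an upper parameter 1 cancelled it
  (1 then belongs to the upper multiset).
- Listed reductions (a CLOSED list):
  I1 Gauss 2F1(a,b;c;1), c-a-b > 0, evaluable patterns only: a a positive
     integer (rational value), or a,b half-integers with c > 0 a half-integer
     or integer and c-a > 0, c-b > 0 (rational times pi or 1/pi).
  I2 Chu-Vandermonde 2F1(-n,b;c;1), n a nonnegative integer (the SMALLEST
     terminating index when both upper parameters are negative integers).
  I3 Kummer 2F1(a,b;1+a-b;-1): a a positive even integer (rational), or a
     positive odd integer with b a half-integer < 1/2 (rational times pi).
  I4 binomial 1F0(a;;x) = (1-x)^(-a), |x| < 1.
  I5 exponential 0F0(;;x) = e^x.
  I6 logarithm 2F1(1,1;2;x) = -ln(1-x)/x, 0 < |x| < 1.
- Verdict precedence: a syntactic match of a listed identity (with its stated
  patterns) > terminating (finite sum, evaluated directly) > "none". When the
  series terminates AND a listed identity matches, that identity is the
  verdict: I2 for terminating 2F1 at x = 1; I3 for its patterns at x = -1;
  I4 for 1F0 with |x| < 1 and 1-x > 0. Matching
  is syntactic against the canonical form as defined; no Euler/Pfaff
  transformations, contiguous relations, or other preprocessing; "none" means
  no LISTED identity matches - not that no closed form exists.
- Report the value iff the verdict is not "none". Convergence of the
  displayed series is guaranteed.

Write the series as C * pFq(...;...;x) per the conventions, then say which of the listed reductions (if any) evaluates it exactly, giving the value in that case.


This is 8 * 2F1(1, 1; 9/2; 5/8) in reduced canonical form. Verdict: none. Every listed pattern misses the 2F1 form at 5/8, upper {1, 1}.

Structural cue: with t_0 = 8, the lower running product (C = 8, x = 5/8) is a rising factorial.
Step ratio: r(k) = (5/8) * (k+1) (k+1) / [(k+9/2) (k+1)] - rational in k. x = (5/8); t_0 = 8; negate the roots.


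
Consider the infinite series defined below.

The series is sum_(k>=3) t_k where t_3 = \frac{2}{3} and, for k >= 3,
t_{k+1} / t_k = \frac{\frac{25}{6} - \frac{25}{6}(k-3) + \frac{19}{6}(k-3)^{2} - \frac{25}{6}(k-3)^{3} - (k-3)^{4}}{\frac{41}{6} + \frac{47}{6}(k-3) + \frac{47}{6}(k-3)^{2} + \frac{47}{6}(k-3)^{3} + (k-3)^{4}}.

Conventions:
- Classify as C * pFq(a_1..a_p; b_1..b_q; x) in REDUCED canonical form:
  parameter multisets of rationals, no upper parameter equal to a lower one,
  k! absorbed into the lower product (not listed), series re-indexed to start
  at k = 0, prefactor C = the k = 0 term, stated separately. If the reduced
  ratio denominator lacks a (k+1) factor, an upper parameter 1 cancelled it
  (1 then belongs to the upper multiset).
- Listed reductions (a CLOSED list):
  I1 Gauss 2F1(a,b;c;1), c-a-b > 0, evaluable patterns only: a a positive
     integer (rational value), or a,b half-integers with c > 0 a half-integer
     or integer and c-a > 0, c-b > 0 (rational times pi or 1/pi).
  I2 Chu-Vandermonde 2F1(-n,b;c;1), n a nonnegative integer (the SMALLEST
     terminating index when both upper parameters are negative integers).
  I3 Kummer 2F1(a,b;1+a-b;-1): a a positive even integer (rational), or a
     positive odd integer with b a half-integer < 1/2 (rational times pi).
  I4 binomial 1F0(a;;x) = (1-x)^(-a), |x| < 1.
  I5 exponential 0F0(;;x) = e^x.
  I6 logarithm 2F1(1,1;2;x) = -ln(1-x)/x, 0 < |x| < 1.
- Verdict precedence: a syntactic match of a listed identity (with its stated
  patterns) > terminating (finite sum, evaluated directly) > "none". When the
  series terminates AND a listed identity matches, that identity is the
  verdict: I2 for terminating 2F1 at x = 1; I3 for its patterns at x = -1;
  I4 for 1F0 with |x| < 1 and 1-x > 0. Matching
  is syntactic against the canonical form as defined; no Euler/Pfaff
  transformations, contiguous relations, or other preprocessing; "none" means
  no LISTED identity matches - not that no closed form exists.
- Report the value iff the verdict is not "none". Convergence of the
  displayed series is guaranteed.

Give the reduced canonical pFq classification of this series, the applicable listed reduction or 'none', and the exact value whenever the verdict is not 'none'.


Prefactor \frac{2}{3}, argument -1: 2F1 with upper {-\frac{5}{6}, 5} over lower {\frac{41}{6}}. Verdict: none (x = -1): each listed identity misses the multisets {-\frac{5}{6}, 5} ; {\frac{41}{6}}.

Key observation: t_0 = \frac{2}{3} here, and factor the ratio over Q (prefactor 2/3): negated roots = parameters.
Adjacent-term ratio: r(k) = -1 * (k-\frac{5}{6}) (k+5) / [(k+\frac{41}{6}) (k+1)] - rational; roots negated = parameters, x = -1, C = \frac{2}{3}.


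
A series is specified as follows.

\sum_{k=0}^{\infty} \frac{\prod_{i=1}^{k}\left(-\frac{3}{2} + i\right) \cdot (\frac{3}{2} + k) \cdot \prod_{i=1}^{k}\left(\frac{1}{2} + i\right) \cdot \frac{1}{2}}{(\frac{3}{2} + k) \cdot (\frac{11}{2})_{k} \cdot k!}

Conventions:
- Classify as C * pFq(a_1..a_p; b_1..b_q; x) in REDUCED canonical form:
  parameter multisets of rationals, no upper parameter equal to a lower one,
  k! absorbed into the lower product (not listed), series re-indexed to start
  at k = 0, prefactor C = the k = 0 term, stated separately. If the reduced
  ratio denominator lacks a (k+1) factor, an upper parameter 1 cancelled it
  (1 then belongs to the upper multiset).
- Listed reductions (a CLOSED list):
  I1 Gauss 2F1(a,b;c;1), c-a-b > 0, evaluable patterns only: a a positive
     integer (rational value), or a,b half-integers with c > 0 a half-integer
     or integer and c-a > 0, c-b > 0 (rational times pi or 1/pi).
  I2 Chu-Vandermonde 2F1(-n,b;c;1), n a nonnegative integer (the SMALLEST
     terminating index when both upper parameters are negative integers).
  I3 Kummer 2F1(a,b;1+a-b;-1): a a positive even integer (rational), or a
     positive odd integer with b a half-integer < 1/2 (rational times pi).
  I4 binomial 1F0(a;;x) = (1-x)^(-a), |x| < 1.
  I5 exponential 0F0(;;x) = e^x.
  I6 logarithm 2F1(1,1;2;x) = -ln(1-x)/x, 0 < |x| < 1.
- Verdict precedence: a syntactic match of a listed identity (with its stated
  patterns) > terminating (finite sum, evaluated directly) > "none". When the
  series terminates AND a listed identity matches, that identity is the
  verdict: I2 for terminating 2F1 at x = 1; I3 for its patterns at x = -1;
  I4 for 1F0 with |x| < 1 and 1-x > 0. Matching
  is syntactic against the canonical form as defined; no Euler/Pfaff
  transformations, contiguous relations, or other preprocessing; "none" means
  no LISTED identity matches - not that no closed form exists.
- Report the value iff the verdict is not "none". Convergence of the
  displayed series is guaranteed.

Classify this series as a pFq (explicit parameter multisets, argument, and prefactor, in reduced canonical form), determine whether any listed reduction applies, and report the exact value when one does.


Canonical form: C = \frac{1}{2} times 2F1 with upper {-\frac{1}{2}, \frac{3}{2}}, lower {\frac{11}{2}}, x = 1. Verdict: the half-integer Gauss pattern (I1) fires (x = 1; upper {-\frac{1}{2}, \frac{3}{2}} half-integers, c = \frac{11}{2} in the evaluable pattern). Sum: \frac{2205}{16384} \cdot \pi.

The tell: t_0 = \frac{1}{2} here, and the factor k + 3/2 cancels (top and bottom), leaving C = 1/2.
Term ratio: r(k) = 1 * (k-\frac{1}{2}) (k+\frac{3}{2}) / [(k+\frac{11}{2}) (k+1)] - rational in k, leading ratio 1; with t_0 = \frac{1}{2}, classification follows.


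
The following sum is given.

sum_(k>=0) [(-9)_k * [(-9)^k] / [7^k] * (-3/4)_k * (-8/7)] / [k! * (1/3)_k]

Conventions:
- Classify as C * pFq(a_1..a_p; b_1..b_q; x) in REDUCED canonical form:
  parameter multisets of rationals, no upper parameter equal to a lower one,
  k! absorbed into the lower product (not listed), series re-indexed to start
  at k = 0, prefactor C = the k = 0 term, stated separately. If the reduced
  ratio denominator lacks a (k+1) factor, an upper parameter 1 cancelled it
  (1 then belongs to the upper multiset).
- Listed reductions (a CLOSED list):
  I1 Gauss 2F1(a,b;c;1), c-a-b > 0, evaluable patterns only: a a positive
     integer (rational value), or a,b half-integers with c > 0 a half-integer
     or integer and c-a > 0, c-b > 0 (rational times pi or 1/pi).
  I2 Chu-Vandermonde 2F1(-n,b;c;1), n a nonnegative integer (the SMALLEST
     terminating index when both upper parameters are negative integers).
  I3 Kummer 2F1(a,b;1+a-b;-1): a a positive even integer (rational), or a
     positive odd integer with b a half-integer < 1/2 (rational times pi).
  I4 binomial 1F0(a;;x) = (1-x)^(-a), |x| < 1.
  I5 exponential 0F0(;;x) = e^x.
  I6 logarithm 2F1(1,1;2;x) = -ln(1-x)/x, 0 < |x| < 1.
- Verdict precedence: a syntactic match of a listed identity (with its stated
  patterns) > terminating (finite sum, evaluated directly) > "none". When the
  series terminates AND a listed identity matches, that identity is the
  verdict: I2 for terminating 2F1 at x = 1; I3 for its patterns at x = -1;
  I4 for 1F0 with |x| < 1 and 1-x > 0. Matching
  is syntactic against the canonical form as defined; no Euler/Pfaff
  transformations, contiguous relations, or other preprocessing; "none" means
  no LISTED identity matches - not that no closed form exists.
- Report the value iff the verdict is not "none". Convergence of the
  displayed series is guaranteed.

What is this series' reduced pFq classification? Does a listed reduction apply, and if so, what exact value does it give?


x = -9/7 here; the reduced form reads 2F1, upper {-9, -3/4}, lower {1/3}, C = -8/7. Verdict: terminating at k = 9: the factor (-9)_k kills every later term; summing the 10 survivors is exact. Exact value: 140891529967563493099/495240993914748928.

Key step: x = (-9/7) and the two geometric factors (prefactor -8/7) combine into one argument.
Ratio: r(k) = (-9/7) * (k-9) (k-3/4) / [(k+1/3) (k+1)] - rational in k. x = (-9/7); t_0 = -8/7; negate the roots.


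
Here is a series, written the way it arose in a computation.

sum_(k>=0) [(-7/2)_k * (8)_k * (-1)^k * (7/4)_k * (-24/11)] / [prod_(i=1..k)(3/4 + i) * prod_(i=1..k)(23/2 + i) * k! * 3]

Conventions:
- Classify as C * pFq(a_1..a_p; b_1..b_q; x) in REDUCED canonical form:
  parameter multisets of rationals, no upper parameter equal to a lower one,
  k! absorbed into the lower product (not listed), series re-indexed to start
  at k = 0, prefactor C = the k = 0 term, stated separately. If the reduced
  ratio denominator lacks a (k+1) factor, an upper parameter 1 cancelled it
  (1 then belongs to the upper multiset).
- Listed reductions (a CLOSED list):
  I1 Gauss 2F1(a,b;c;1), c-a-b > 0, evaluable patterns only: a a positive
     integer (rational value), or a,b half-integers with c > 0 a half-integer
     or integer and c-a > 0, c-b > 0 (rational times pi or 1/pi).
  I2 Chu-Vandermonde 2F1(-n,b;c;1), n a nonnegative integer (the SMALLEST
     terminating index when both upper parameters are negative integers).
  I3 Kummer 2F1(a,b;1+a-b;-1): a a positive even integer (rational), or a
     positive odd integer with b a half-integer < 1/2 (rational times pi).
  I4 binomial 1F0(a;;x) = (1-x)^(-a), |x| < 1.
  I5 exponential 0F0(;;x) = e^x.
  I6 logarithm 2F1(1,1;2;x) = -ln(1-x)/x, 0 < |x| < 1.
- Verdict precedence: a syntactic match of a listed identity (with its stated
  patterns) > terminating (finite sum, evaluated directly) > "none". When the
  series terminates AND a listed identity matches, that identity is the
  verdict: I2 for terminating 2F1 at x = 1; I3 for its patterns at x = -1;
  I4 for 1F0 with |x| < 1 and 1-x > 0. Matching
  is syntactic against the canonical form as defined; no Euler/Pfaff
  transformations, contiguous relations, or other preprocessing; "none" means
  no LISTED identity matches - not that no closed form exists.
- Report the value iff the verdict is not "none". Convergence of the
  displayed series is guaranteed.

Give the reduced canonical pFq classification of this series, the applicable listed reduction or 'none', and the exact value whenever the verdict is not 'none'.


With C = -8/11: the canonical form is 2F1(-7/2, 8; 25/2; -1). Verdict (x = -1): Kummer (I3) applies (x = -1; c = 25/2 equals 1+a-b for upper {-7/2, 8}: listed pattern). Its exact value is -7429/1760.

Structural cue: from the first term -8/11: the parameter 7/4 appears in both the upper and lower lists and cancels.
Consecutive-term ratio: r(k) = (-1) * (k-7/2) (k+8) / [(k+25/2) (k+1)] - rational in k, leading ratio (-1); with t_0 = -8/11, classification follows.
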